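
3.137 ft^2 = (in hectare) 2.914e-05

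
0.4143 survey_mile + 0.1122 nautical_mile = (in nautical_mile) 0.4722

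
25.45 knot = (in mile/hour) 29.29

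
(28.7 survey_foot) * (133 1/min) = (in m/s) 19.39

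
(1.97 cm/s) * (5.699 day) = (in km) 9.7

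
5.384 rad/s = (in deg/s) 308.5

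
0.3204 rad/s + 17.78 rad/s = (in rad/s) 18.1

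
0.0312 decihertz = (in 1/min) 0.1872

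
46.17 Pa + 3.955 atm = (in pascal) 4.008e+05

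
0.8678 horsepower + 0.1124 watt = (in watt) 647.2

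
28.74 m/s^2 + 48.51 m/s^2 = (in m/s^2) 77.25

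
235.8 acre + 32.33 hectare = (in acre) 315.7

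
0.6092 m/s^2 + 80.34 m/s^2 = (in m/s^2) 80.95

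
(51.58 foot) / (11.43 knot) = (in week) 4.421e-06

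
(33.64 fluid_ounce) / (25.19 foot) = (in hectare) 1.296e-08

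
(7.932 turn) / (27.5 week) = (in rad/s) 2.997e-06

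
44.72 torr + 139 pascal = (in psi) 0.8849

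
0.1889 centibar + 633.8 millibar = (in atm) 0.6274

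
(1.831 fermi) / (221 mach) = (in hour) 6.759e-24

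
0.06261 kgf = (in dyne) 6.14e+04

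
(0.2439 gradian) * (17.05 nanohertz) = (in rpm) 6.238e-10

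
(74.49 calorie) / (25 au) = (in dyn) 8.333e-06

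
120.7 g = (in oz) 4.258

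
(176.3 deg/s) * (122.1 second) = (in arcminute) 1.292e+06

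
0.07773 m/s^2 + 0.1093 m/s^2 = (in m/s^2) 0.187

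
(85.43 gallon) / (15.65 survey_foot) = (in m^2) 0.06779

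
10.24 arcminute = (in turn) 0.0004741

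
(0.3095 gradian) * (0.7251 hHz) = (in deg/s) 20.2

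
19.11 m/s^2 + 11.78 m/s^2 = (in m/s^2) 30.89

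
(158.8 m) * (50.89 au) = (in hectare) 1.209e+11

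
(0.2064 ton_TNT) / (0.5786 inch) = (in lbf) 1.321e+10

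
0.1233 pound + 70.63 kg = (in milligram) 7.069e+07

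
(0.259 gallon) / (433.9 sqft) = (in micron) 24.32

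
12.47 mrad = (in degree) 0.7145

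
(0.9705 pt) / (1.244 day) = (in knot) 6.192e-09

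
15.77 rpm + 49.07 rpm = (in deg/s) 389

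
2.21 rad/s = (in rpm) 21.1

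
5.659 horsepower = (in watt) 4220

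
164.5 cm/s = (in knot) 3.198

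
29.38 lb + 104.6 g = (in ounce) 473.8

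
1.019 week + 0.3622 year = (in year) 0.3817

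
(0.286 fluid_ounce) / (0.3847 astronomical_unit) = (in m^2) 1.47e-16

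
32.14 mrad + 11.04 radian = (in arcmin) 3.806e+04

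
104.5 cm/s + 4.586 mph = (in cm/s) 309.5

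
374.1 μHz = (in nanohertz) 3.741e+05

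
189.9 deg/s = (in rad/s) 3.314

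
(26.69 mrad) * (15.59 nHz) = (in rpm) 3.973e-09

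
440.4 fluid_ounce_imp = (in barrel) 0.07871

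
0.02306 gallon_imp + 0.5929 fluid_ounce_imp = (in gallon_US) 0.03214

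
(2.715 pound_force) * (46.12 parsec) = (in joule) 1.719e+19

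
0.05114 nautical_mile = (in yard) 103.6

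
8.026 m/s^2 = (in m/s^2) 8.026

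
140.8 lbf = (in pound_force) 140.8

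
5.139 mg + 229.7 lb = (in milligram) 1.042e+08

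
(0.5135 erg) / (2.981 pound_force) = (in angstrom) 38.73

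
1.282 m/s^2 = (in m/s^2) 1.282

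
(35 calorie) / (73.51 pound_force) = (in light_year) 4.734e-17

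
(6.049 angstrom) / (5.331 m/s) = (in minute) 1.891e-12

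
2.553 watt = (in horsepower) 0.003424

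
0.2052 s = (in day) 2.375e-06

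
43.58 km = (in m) 4.358e+04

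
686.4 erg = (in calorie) 1.641e-05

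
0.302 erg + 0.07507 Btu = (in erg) 7.92e+08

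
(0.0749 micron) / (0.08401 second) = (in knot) 1.733e-06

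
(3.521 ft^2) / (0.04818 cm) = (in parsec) 2.2e-14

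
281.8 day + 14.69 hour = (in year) 0.7737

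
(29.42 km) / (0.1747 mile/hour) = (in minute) 6278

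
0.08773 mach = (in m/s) 29.87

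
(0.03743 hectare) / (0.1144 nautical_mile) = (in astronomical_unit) 1.181e-11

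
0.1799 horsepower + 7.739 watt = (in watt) 141.9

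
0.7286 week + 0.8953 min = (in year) 0.01397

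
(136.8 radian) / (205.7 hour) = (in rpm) 0.001764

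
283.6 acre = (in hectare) 114.8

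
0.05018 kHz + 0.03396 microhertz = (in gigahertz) 5.018e-08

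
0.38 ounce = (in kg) 0.01077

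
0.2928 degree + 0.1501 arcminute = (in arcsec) 1063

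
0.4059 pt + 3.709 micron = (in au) 9.82e-16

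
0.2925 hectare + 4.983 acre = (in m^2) 2.309e+04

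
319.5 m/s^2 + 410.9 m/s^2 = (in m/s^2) 730.4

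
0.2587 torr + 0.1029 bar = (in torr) 77.44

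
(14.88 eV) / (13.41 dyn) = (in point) 5.039e-11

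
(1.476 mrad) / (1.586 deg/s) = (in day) 6.172e-07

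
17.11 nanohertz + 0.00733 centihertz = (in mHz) 0.07332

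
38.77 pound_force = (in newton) 172.5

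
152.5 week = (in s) 9.223e+07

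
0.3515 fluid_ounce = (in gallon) 0.002746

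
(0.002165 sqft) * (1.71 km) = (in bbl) 2.163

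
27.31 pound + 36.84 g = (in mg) 1.242e+07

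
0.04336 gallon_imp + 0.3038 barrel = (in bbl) 0.305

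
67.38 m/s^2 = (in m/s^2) 67.38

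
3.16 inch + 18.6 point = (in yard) 0.09495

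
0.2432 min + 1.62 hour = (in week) 0.009667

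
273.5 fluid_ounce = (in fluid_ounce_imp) 284.7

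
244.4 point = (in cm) 8.622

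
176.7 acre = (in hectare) 71.51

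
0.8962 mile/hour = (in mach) 0.001177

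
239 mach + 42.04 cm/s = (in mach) 239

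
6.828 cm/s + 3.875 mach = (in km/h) 4750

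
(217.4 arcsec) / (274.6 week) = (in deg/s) 3.636e-10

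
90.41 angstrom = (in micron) 0.009041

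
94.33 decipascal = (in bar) 9.433e-05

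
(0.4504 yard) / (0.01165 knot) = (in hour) 0.01909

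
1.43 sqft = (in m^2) 0.1329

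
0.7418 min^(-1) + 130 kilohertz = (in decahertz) 1.3e+04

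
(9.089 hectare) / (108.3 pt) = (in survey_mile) 1478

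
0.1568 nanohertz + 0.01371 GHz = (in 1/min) 8.226e+08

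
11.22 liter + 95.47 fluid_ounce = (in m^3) 0.01404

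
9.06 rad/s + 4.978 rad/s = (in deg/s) 804.3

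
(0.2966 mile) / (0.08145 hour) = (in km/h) 5.86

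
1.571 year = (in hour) 1.376e+04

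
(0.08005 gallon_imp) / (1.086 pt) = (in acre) 0.0002347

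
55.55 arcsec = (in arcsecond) 55.55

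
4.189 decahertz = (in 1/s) 41.89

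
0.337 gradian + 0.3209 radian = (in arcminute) 1121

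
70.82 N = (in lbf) 15.92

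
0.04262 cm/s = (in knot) 0.0008285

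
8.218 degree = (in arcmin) 493.1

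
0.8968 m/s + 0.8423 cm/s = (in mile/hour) 2.025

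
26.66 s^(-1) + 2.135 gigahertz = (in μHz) 2.135e+15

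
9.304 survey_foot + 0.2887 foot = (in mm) 2924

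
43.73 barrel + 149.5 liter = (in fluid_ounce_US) 2.401e+05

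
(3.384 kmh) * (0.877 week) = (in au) 3.333e-06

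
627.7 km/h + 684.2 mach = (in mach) 684.7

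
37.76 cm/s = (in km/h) 1.359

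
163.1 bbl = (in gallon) 6850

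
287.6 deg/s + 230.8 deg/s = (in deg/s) 518.4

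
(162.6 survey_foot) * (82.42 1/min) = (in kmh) 245.1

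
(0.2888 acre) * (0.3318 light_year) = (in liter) 3.669e+21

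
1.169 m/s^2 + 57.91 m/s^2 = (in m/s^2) 59.08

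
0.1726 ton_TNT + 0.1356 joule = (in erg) 7.222e+15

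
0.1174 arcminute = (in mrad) 0.03415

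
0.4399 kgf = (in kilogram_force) 0.4399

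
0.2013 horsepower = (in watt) 150.1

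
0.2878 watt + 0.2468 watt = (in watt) 0.5346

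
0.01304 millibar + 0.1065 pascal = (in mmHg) 0.01058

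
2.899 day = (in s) 2.505e+05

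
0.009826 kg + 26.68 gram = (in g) 36.51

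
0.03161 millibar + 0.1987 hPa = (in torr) 0.1727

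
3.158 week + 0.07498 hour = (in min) 3.184e+04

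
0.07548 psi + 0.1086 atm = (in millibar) 115.2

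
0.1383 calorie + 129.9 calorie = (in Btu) 0.5157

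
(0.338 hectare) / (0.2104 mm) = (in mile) 9982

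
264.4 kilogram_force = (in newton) 2593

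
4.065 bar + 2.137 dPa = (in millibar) 4065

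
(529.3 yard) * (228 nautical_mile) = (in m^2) 2.044e+08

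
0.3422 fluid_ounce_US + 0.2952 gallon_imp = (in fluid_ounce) 45.72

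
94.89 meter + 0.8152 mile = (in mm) 1.407e+06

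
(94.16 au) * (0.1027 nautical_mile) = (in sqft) 2.884e+16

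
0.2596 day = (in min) 373.8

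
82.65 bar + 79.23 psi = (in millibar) 8.811e+04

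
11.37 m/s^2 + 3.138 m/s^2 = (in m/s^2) 14.51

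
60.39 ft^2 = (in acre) 0.001386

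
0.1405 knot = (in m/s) 0.07228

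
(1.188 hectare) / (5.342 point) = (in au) 4.214e-05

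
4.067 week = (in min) 4.1e+04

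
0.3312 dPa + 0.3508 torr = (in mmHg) 0.351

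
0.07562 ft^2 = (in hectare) 7.025e-07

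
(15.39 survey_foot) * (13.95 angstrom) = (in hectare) 6.544e-13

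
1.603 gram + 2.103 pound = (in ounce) 33.7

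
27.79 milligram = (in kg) 2.779e-05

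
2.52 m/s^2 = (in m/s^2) 2.52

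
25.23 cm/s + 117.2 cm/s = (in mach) 0.004183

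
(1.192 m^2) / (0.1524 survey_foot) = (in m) 25.66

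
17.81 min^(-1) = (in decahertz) 0.02968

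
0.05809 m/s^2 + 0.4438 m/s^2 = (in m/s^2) 0.5019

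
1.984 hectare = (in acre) 4.903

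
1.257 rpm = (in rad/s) 0.1316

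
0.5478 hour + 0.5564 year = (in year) 0.5565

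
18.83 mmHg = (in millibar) 25.1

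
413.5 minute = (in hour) 6.892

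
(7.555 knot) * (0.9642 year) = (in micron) 1.182e+14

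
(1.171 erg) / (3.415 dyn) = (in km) 3.429e-06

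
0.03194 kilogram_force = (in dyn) 3.132e+04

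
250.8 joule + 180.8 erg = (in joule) 250.8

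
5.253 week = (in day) 36.77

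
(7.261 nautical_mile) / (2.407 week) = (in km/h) 0.03325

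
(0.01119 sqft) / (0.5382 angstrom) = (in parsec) 6.26e-10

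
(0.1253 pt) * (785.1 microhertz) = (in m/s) 3.47e-08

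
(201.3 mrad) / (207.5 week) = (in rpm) 1.532e-08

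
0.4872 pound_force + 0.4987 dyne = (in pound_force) 0.4872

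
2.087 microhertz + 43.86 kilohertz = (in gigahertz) 4.386e-05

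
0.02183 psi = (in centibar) 0.1505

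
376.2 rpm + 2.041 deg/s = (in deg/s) 2259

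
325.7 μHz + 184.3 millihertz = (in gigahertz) 1.846e-10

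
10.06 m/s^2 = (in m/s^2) 10.06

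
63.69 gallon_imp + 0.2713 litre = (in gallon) 76.56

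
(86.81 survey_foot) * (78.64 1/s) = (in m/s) 2081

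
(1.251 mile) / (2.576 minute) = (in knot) 25.32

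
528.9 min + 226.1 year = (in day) 8.253e+04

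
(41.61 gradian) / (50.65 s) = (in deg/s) 0.7394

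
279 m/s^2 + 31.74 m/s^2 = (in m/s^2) 310.7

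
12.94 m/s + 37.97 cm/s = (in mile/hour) 29.8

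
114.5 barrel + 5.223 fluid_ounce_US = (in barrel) 114.5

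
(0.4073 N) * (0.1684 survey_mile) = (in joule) 110.4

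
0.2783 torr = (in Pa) 37.1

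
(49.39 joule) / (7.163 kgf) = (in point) 1993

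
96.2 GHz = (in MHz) 9.62e+04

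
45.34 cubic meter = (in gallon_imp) 9973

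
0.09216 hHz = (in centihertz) 921.6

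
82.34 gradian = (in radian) 1.293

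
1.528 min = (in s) 91.68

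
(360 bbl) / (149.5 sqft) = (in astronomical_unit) 2.755e-11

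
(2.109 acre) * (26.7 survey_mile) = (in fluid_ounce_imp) 1.291e+13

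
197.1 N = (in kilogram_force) 20.1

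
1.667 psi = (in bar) 0.1149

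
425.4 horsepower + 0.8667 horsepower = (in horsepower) 426.3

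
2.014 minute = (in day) 0.001399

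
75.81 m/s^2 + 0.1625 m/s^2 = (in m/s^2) 75.97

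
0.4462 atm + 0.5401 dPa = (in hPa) 452.1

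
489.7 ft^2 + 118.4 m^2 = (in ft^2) 1764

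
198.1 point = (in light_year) 7.387e-18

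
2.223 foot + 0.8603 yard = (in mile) 0.0009098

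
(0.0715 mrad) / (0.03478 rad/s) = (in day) 2.379e-08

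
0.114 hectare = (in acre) 0.2817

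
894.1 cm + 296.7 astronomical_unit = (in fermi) 4.439e+28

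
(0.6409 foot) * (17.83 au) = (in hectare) 5.211e+07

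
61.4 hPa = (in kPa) 6.14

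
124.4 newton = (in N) 124.4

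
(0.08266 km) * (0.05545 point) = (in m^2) 0.001617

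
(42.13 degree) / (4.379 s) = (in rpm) 1.603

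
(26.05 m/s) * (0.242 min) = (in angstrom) 3.782e+12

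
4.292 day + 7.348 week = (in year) 0.1527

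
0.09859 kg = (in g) 98.59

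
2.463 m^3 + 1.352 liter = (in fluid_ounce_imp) 8.673e+04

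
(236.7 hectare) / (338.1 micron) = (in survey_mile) 4.35e+06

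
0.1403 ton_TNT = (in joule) 5.87e+08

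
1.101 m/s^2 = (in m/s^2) 1.101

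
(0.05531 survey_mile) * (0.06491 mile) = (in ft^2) 1.001e+05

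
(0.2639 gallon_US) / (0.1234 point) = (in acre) 0.00567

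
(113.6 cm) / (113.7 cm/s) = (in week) 1.652e-06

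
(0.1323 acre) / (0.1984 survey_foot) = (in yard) 9682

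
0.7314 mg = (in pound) 1.612e-06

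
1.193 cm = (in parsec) 3.866e-19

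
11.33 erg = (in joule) 1.133e-06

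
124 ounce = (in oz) 124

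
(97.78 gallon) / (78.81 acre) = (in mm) 0.001161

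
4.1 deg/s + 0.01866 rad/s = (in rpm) 0.8615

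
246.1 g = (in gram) 246.1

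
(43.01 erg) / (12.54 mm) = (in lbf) 7.711e-05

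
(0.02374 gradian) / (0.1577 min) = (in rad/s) 3.941e-05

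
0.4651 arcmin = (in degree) 0.007752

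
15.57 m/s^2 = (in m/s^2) 15.57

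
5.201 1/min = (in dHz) 0.8668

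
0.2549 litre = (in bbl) 0.001603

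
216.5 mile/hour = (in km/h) 348.4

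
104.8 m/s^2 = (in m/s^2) 104.8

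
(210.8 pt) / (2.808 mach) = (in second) 7.778e-05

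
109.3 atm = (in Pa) 1.107e+07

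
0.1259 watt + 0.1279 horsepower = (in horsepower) 0.1281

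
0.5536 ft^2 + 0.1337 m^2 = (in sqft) 1.993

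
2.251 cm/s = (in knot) 0.04376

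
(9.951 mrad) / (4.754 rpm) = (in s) 0.01999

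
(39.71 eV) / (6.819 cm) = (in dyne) 9.33e-12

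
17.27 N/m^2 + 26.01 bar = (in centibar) 2601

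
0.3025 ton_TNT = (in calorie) 3.025e+08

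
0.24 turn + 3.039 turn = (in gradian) 1312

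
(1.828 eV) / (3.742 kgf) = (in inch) 3.142e-19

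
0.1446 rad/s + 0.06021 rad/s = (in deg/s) 11.73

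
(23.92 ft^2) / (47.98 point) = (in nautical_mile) 0.07089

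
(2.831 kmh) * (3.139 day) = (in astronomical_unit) 1.426e-06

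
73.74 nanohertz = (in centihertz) 7.374e-06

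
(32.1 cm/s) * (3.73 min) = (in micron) 7.184e+07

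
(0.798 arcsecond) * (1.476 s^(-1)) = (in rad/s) 5.71e-06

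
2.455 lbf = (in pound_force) 2.455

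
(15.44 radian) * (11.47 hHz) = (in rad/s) 1.771e+04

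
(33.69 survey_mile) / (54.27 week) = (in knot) 0.003211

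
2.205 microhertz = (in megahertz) 2.205e-12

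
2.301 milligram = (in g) 0.002301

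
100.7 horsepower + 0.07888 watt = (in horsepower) 100.7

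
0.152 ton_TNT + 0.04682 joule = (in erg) 6.36e+15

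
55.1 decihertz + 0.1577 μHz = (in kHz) 0.00551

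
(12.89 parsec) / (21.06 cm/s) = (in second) 1.889e+18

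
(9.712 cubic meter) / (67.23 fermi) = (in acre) 3.57e+10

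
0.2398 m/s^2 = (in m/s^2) 0.2398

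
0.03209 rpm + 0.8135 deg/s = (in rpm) 0.1677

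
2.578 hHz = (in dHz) 2578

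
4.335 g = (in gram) 4.335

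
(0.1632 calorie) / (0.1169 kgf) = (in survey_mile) 0.0003701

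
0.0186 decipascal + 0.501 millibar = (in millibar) 0.501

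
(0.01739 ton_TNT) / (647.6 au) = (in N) 7.51e-07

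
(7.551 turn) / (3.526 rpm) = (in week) 0.0002125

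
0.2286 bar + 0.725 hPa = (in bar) 0.2293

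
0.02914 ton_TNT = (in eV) 7.61e+26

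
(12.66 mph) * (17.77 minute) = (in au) 4.034e-08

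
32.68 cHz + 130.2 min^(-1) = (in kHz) 0.002497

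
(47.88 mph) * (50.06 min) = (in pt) 1.822e+08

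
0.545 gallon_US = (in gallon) 0.545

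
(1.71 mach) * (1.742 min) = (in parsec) 1.972e-12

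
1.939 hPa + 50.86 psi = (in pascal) 3.509e+05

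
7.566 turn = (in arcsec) 9.806e+06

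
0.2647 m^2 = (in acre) 6.541e-05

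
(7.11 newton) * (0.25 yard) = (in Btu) 0.001541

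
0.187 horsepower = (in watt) 139.4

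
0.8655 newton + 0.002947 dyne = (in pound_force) 0.1946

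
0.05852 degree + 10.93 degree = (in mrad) 191.8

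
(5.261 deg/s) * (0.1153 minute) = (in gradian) 40.44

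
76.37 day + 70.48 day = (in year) 0.4023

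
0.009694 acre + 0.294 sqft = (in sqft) 422.6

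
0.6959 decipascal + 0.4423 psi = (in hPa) 30.5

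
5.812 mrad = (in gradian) 0.37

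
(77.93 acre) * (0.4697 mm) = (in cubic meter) 148.1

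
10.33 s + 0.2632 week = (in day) 1.843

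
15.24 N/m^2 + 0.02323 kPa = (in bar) 0.0003847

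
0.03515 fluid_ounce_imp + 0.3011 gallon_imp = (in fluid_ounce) 46.32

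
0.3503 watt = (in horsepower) 0.0004698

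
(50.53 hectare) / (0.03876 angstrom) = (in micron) 1.304e+23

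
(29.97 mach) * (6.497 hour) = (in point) 6.766e+11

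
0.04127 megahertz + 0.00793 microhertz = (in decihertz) 4.127e+05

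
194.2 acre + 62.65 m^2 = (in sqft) 8.46e+06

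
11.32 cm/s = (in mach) 0.0003325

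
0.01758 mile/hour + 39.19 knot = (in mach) 0.05923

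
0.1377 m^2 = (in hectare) 1.377e-05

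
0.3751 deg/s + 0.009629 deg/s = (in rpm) 0.06412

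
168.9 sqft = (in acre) 0.003877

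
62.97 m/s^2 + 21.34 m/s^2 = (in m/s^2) 84.31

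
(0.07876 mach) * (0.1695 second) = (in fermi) 4.546e+15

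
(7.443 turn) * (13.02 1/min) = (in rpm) 96.91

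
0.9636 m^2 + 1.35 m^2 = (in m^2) 2.314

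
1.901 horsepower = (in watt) 1418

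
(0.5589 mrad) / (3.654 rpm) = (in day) 1.691e-08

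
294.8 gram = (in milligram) 2.948e+05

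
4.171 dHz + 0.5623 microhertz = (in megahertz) 4.171e-07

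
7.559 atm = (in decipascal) 7.659e+06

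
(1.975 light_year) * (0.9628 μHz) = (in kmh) 6.476e+10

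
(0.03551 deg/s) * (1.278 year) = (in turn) 3975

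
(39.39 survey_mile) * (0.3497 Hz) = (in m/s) 2.217e+04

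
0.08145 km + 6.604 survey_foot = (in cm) 8346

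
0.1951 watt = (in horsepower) 0.0002616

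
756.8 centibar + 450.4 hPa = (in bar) 8.018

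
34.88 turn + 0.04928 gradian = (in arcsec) 4.52e+07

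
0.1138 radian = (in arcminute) 391.2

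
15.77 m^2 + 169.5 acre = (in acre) 169.5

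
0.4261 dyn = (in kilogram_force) 4.345e-07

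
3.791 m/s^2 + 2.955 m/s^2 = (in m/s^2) 6.746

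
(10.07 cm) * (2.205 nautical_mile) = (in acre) 0.1016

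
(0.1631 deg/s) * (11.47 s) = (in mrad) 32.65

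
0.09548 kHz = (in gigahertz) 9.548e-08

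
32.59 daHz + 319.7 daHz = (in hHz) 35.23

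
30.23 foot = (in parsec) 2.986e-16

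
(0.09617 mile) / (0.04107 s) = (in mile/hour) 8430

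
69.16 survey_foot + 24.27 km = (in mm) 2.429e+07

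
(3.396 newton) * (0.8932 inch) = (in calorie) 0.01841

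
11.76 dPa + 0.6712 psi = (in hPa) 46.29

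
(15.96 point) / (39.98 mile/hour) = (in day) 3.646e-09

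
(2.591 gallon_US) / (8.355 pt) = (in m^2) 3.328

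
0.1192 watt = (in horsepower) 0.0001598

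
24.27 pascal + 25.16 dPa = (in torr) 0.2009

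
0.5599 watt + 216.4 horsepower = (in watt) 1.614e+05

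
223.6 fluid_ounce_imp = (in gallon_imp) 1.397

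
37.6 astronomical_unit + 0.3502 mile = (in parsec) 0.0001823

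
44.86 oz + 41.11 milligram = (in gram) 1272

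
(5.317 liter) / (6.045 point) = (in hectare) 0.0002493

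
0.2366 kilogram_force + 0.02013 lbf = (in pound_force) 0.5417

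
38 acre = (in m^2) 1.538e+05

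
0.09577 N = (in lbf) 0.02153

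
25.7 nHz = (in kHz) 2.57e-11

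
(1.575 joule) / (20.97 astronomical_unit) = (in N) 5.021e-13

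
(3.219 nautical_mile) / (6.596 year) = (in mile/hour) 6.411e-05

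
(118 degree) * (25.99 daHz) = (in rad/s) 535.3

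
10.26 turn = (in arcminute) 2.216e+05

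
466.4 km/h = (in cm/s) 1.296e+04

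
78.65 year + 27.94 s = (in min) 4.134e+07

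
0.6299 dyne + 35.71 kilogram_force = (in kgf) 35.71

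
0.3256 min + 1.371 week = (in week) 1.371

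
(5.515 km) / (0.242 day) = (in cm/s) 26.38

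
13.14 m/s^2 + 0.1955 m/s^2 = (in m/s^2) 13.34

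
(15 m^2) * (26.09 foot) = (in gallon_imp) 2.624e+04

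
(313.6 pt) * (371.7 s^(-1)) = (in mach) 0.1208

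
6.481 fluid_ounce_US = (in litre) 0.1917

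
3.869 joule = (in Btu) 0.003667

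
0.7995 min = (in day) 0.0005552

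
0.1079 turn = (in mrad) 678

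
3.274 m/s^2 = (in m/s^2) 3.274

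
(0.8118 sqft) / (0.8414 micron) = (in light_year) 9.474e-12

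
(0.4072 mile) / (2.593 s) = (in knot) 491.3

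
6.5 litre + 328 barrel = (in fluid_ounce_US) 1.764e+06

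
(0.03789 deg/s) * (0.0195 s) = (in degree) 0.0007389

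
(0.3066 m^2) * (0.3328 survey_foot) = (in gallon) 8.216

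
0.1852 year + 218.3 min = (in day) 67.75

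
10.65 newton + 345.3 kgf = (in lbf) 763.7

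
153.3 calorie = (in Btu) 0.6079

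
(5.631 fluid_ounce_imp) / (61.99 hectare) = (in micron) 0.0002581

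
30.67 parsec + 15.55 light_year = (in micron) 1.093e+24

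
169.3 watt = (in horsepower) 0.227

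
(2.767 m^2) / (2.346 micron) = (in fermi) 1.179e+21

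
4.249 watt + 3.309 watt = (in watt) 7.558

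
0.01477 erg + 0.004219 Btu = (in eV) 2.778e+19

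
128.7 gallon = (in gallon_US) 128.7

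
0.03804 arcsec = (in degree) 1.057e-05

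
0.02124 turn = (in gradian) 8.496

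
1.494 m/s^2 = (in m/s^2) 1.494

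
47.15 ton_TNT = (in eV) 1.231e+30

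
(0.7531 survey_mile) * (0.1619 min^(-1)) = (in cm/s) 327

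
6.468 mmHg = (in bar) 0.008623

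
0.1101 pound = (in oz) 1.762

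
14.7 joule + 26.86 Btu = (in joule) 2.835e+04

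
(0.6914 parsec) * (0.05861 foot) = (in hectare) 3.811e+10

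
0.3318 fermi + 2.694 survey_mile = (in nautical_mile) 2.341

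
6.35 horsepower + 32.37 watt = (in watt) 4768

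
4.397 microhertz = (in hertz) 4.397e-06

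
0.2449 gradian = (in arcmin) 13.22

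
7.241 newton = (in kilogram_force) 0.7384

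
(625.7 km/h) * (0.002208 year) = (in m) 1.21e+07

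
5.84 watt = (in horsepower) 0.007832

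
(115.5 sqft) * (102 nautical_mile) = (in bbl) 1.275e+07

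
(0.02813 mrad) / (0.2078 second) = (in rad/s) 0.0001354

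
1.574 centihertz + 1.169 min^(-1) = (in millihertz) 35.22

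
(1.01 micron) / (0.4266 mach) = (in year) 2.205e-16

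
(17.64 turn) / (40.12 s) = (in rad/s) 2.763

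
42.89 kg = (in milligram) 4.289e+07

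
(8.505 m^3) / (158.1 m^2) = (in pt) 152.5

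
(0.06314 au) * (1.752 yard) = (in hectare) 1.513e+06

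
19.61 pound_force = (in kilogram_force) 8.895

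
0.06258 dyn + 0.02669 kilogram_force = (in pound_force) 0.05884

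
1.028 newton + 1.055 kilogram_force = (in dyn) 1.137e+06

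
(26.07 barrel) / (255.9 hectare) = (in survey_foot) 5.314e-06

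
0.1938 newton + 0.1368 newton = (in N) 0.3306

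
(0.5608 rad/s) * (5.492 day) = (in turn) 4.235e+04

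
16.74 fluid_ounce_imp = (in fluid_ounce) 16.08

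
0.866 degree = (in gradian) 0.9622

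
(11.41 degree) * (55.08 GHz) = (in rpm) 1.047e+11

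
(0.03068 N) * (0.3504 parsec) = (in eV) 2.07e+33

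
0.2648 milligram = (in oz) 9.341e-06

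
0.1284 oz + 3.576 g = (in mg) 7216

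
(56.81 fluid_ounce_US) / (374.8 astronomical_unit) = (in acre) 7.404e-21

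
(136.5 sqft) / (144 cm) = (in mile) 0.005472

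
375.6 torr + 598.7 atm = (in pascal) 6.071e+07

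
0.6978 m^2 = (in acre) 0.0001724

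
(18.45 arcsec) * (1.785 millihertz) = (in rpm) 1.525e-06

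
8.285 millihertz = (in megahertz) 8.285e-09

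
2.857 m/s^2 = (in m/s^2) 2.857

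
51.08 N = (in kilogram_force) 5.209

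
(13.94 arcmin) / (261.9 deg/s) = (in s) 0.0008871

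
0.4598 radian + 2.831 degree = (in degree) 29.18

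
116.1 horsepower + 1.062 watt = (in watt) 8.658e+04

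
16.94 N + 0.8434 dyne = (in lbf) 3.808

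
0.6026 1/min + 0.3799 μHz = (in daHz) 0.001004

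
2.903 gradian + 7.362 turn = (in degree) 2653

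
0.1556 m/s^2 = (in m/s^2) 0.1556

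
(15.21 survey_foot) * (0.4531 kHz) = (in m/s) 2101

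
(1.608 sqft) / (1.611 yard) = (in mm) 101.4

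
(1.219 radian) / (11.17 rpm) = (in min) 0.01737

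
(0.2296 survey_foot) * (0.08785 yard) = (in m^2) 0.005622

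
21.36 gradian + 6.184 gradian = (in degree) 24.79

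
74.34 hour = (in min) 4460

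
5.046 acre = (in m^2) 2.042e+04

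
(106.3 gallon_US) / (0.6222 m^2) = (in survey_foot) 2.122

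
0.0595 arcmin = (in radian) 1.731e-05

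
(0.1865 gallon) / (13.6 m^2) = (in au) 3.47e-16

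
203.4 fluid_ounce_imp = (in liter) 5.779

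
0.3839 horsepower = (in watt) 286.3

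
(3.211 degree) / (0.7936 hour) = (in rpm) 0.0001873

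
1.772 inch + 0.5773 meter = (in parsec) 2.017e-17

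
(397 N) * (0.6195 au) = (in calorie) 8.794e+12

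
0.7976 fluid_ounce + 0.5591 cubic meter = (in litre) 559.1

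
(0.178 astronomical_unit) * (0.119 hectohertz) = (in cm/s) 3.169e+13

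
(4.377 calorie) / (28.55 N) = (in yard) 0.7015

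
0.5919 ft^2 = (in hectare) 5.499e-06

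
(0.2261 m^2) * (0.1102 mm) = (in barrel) 0.0001567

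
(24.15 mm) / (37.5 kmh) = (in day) 2.683e-08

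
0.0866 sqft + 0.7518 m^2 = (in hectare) 7.598e-05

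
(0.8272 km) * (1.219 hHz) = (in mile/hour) 2.256e+05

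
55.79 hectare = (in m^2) 5.579e+05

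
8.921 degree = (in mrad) 155.7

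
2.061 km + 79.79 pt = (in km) 2.061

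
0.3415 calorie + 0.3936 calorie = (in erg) 3.076e+07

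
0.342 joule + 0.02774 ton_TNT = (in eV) 7.244e+26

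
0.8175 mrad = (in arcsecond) 168.6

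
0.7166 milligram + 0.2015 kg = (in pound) 0.4442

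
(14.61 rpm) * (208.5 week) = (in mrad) 1.929e+11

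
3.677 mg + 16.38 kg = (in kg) 16.38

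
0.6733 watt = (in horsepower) 0.0009029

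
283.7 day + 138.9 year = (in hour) 1.224e+06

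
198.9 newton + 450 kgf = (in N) 4612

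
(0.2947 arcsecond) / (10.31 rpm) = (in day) 1.532e-11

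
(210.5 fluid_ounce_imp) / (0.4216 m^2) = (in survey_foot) 0.04654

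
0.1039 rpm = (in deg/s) 0.6234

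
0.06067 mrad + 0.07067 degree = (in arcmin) 4.449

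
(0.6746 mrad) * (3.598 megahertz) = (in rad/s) 2427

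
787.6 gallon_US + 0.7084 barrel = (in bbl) 19.46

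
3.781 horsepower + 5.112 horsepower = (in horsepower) 8.893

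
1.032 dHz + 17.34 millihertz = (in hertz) 0.1205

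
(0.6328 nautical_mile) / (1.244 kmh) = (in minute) 56.52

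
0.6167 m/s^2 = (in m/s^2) 0.6167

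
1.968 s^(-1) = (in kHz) 0.001968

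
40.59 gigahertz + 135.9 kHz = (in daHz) 4.059e+09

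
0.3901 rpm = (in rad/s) 0.04085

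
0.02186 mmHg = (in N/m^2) 2.914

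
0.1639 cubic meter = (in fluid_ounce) 5542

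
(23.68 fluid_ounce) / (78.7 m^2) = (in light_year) 9.406e-22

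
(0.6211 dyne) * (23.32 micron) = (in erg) 0.001448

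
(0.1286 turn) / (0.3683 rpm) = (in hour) 0.00582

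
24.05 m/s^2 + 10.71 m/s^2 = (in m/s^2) 34.76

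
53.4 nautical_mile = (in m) 9.89e+04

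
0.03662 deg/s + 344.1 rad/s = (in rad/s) 344.1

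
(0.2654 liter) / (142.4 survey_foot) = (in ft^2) 6.582e-05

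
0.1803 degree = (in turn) 0.0005008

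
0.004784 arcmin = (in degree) 7.973e-05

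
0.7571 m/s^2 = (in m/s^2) 0.7571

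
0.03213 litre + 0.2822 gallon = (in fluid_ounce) 37.21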